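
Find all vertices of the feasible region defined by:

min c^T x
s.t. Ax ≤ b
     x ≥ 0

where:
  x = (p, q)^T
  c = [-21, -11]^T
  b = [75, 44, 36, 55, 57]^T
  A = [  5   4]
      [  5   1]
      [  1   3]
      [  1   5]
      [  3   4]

(0, 0), (8.8, 0), (7, 9), (5.909, 9.818), (0, 11)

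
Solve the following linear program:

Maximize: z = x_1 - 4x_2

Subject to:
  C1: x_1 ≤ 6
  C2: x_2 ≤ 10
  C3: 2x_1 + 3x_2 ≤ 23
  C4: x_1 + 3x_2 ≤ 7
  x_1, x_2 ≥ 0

Evaluate the objective at each vertex of the feasible region:
  z(0, 0) = 0
  z(6, 0) = 6  ←
  z(6, 0.3333) = 4.667
  z(0, 2.333) = -9.333
The maximum is at x_1 = 6, x_2 = 0.

x_1 = 6, x_2 = 0, z = 6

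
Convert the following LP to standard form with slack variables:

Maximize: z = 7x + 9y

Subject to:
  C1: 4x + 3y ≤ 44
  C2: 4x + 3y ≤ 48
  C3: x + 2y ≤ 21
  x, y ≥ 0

max z = 7x + 9y

s.t.
  4x + 3y + s1 = 44
  4x + 3y + s2 = 48
  x + 2y + s3 = 21
  x, y, s1, s2, s3 ≥ 0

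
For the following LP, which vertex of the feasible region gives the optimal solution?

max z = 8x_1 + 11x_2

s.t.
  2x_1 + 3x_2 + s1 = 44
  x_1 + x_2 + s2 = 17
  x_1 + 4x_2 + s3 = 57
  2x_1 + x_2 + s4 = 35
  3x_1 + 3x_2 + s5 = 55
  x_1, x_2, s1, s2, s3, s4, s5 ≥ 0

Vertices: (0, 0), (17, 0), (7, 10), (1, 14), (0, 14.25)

Evaluate the objective at each vertex of the feasible region:
  z(0, 0) = 0
  z(17, 0) = 136
  z(7, 10) = 166  ←
  z(1, 14) = 162
  z(0, 14.25) = 156.8
The maximum is at x_1 = 7, x_2 = 10.

(7, 10)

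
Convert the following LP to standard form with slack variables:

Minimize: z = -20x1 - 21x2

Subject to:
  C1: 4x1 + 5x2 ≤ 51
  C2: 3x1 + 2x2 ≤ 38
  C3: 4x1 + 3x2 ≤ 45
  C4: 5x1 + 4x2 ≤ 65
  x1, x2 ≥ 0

min z = -20x1 - 21x2

s.t.
  4x1 + 5x2 + s1 = 51
  3x1 + 2x2 + s2 = 38
  4x1 + 3x2 + s3 = 45
  5x1 + 4x2 + s4 = 65
  x1, x2, s1, s2, s3, s4 ≥ 0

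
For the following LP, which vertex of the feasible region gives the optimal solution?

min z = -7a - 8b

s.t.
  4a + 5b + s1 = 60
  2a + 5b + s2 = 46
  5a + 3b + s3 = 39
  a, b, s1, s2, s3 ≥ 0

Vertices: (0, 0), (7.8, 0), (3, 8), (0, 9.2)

Evaluate the objective at each vertex of the feasible region:
  z(0, 0) = 0
  z(7.8, 0) = -54.6
  z(3, 8) = -85  ←
  z(0, 9.2) = -73.6
The minimum is at a = 3, b = 8.

(3, 8)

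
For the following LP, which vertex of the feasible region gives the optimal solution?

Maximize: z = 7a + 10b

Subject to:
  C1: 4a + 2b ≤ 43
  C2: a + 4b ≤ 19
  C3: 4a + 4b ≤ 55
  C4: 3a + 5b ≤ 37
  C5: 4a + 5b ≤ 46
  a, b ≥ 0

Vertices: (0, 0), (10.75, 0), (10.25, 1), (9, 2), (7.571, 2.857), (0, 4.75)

Evaluate the objective at each vertex of the feasible region:
  z(0, 0) = 0
  z(10.75, 0) = 75.25
  z(10.25, 1) = 81.75
  z(9, 2) = 83  ←
  z(7.571, 2.857) = 81.57
  z(0, 4.75) = 47.5
The maximum is at a = 9, b = 2.

(9, 2)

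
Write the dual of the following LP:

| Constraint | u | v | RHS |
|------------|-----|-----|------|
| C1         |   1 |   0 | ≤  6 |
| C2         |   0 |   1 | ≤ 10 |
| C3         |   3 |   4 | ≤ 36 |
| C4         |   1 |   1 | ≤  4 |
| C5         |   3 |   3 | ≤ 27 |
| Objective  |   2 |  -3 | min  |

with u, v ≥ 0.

Primal min cᵀx s.t. Ax ≤ b, x ≥ 0  →  Dual max −bᵀy s.t. Aᵀy ≥ −c, y ≥ 0.

Maximize: z = -6y1 - 10y2 - 36y3 - 4y4 - 27y5

Subject to:
  y1 + 3y3 + y4 + 3y5 ≥ -2
  y2 + 4y3 + y4 + 3y5 ≥ 3
  y1, y2, y3, y4, y5 ≥ 0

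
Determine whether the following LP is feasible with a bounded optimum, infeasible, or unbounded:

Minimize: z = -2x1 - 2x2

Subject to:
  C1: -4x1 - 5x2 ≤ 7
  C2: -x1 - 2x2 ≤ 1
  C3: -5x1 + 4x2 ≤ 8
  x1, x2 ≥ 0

Unbounded (objective can decrease without bound)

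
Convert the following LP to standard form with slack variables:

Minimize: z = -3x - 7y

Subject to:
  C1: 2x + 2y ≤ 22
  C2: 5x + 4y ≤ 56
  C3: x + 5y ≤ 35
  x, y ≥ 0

min z = -3x - 7y

s.t.
  2x + 2y + s1 = 22
  5x + 4y + s2 = 56
  x + 5y + s3 = 35
  x, y, s1, s2, s3 ≥ 0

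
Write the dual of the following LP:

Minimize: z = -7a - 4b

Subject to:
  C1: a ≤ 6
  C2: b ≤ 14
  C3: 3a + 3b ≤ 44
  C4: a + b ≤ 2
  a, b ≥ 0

Primal min cᵀx s.t. Ax ≤ b, x ≥ 0  →  Dual max −bᵀy s.t. Aᵀy ≥ −c, y ≥ 0.

Maximize: z = -6y1 - 14y2 - 44y3 - 2y4

Subject to:
  y1 + 3y3 + y4 ≥ 7
  y2 + 3y3 + y4 ≥ 4
  y1, y2, y3, y4 ≥ 0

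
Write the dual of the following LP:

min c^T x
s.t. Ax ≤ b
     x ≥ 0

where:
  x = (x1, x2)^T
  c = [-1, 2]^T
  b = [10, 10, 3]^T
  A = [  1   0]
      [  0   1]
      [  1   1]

Primal min cᵀx s.t. Ax ≤ b, x ≥ 0  →  Dual max −bᵀy s.t. Aᵀy ≥ −c, y ≥ 0.

Maximize: z = -10y1 - 10y2 - 3y3

Subject to:
  y1 + y3 ≥ 1
  y2 + y3 ≥ -2
  y1, y2, y3 ≥ 0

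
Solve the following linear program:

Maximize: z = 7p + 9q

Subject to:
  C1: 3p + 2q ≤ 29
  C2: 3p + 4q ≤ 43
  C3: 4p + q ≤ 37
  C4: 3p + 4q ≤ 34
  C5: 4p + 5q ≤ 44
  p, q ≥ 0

Evaluate the objective at each vertex of the feasible region:
  z(0, 0) = 0
  z(9.25, 0) = 64.75
  z(9, 1) = 72
  z(8.143, 2.286) = 77.57
  z(6, 4) = 78  ←
  z(0, 8.5) = 76.5
The maximum is at p = 6, q = 4.

p = 6, q = 4, z = 78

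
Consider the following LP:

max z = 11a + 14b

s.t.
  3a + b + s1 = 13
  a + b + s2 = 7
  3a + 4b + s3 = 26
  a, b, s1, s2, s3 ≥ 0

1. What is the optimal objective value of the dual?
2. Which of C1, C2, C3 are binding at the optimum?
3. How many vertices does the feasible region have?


1. 92
2. C2, C3
3. 5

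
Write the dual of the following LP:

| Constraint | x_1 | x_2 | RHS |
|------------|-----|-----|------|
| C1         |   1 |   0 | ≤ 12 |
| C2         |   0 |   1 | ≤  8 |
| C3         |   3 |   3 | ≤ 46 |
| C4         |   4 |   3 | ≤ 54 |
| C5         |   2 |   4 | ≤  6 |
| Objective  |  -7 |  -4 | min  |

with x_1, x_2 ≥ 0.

Primal min cᵀx s.t. Ax ≤ b, x ≥ 0  →  Dual max −bᵀy s.t. Aᵀy ≥ −c, y ≥ 0.

Maximize: z = -12y1 - 8y2 - 46y3 - 54y4 - 6y5

Subject to:
  y1 + 3y3 + 4y4 + 2y5 ≥ 7
  y2 + 3y3 + 3y4 + 4y5 ≥ 4
  y1, y2, y3, y4, y5 ≥ 0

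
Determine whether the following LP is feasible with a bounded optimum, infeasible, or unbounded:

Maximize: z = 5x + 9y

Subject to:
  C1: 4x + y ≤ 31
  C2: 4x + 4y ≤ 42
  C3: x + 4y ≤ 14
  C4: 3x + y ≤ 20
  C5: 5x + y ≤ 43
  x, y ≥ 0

Feasible with a bounded optimal solution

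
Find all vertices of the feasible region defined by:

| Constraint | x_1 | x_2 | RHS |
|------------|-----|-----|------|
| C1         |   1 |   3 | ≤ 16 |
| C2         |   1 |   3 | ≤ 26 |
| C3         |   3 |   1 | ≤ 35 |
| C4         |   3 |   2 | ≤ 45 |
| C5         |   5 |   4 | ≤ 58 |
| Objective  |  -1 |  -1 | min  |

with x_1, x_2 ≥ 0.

(0, 0), (11.6, 0), (10, 2), (0, 5.333)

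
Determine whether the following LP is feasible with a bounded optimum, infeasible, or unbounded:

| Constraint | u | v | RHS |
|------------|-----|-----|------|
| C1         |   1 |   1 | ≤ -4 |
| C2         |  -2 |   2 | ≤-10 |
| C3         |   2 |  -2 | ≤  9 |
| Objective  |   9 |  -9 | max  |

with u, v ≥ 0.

Infeasible (no feasible solution exists)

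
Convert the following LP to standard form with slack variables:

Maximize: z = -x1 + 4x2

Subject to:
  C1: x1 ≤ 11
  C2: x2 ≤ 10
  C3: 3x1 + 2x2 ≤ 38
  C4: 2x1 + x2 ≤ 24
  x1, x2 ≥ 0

max z = -x1 + 4x2

s.t.
  x1 + s1 = 11
  x2 + s2 = 10
  3x1 + 2x2 + s3 = 38
  2x1 + x2 + s4 = 24
  x1, x2, s1, s2, s3, s4 ≥ 0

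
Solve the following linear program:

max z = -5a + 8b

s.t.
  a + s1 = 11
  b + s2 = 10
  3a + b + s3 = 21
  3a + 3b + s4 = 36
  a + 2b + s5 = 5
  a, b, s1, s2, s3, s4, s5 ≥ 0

Evaluate the objective at each vertex of the feasible region:
  z(0, 0) = 0
  z(5, 0) = -25
  z(0, 2.5) = 20  ←
The maximum is at a = 0, b = 2.5.

a = 0, b = 2.5, z = 20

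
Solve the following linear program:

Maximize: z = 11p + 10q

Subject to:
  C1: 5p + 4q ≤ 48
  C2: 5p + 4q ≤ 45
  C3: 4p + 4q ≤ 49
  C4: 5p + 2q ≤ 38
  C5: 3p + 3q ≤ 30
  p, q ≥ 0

Evaluate the objective at each vertex of the feasible region:
  z(0, 0) = 0
  z(7.6, 0) = 83.6
  z(6.2, 3.5) = 103.2
  z(5, 5) = 105  ←
  z(0, 10) = 100
The maximum is at p = 5, q = 5.

p = 5, q = 5, z = 105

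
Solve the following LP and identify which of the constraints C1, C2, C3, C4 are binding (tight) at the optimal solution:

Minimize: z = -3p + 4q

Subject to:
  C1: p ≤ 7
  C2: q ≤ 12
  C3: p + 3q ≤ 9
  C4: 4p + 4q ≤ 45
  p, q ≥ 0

At p = 7, q = 0, compute slack b - a·x for each constraint:
  C1: 7 − 7 = 0  (binding)
  C2: 12 − 0 = 12  (slack)
  C3: 9 − 7 = 2  (slack)
  C4: 45 − 28 = 17  (slack)

Optimal: p = 7, q = 0
Binding: C1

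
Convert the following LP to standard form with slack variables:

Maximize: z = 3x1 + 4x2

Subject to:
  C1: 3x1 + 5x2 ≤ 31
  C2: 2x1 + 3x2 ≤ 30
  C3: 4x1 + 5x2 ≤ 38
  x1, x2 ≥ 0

max z = 3x1 + 4x2

s.t.
  3x1 + 5x2 + s1 = 31
  2x1 + 3x2 + s2 = 30
  4x1 + 5x2 + s3 = 38
  x1, x2, s1, s2, s3 ≥ 0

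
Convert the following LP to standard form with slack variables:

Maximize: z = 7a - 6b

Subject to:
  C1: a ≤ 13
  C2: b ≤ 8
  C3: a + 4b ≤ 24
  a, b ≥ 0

max z = 7a - 6b

s.t.
  a + s1 = 13
  b + s2 = 8
  a + 4b + s3 = 24
  a, b, s1, s2, s3 ≥ 0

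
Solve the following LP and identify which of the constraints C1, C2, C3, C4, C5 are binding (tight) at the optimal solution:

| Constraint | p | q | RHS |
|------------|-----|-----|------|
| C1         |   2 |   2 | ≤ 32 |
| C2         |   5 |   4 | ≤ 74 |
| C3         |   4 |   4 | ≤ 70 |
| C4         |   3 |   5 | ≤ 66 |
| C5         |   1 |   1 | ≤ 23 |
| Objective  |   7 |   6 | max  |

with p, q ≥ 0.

At p = 10, q = 6, compute slack b - a·x for each constraint:
  C1: 32 − 32 = 0  (binding)
  C2: 74 − 74 = 0  (binding)
  C3: 70 − 64 = 6  (slack)
  C4: 66 − 60 = 6  (slack)
  C5: 23 − 16 = 7  (slack)

Optimal: p = 10, q = 6
Binding: C1, C2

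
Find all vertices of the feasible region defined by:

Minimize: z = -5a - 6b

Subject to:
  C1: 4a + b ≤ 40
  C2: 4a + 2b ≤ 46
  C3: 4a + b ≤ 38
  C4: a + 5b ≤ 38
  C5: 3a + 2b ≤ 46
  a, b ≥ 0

(0, 0), (9.5, 0), (8, 6), (0, 7.6)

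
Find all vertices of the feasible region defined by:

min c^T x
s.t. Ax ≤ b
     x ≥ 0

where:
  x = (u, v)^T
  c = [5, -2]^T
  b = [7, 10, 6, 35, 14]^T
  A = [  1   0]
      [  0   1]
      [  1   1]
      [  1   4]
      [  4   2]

(0, 0), (3.5, 0), (1, 5), (0, 6)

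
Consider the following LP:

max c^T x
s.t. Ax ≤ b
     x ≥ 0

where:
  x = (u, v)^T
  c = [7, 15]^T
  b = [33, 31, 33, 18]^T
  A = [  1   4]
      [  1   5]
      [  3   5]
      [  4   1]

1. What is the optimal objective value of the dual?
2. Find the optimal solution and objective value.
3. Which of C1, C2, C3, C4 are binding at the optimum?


1. 97
2. u = 1, v = 6, z = 97
3. C2, C3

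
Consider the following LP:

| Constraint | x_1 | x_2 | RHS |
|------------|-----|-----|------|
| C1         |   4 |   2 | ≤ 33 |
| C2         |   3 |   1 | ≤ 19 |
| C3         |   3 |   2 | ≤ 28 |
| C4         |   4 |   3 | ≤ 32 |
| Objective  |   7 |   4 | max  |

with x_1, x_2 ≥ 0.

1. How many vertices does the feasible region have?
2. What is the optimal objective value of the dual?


1. 4
2. 51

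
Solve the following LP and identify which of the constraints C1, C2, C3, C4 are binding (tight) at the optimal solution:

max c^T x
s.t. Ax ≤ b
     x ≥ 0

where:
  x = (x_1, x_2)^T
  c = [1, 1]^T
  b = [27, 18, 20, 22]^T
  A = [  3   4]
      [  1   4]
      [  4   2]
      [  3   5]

At x_1 = 4, x_2 = 2, compute slack b - a·x for each constraint:
  C1: 27 − 20 = 7  (slack)
  C2: 18 − 12 = 6  (slack)
  C3: 20 − 20 = 0  (binding)
  C4: 22 − 22 = 0  (binding)

Optimal: x_1 = 4, x_2 = 2
Binding: C3, C4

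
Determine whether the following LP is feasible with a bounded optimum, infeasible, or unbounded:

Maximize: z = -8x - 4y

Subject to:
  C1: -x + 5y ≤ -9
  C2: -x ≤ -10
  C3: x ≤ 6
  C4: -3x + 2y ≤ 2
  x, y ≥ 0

Infeasible (no feasible solution exists)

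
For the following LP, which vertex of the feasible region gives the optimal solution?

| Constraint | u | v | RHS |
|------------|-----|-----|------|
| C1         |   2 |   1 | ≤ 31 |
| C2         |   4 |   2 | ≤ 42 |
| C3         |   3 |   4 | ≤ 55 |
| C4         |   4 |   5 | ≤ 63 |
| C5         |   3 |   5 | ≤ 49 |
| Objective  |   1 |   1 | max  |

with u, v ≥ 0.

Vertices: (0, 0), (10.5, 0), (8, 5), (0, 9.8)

Evaluate the objective at each vertex of the feasible region:
  z(0, 0) = 0
  z(10.5, 0) = 10.5
  z(8, 5) = 13  ←
  z(0, 9.8) = 9.8
The maximum is at u = 8, v = 5.

(8, 5)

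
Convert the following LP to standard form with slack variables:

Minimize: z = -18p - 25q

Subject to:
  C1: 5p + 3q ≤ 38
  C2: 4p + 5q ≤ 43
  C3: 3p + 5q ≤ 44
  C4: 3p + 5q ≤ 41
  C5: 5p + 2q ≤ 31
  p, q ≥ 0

min z = -18p - 25q

s.t.
  5p + 3q + s1 = 38
  4p + 5q + s2 = 43
  3p + 5q + s3 = 44
  3p + 5q + s4 = 41
  5p + 2q + s5 = 31
  p, q, s1, s2, s3, s4, s5 ≥ 0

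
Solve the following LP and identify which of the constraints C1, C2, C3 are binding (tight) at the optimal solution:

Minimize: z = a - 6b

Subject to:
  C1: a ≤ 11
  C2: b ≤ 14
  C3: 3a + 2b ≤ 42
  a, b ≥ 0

At a = 0, b = 14, compute slack b - a·x for each constraint:
  C1: 11 − 0 = 11  (slack)
  C2: 14 − 14 = 0  (binding)
  C3: 42 − 28 = 14  (slack)

Optimal: a = 0, b = 14
Binding: C2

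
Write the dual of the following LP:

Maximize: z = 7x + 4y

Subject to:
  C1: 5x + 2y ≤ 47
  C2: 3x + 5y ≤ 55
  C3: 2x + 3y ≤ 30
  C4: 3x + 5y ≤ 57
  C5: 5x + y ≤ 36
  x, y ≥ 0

Primal max cᵀx s.t. Ax ≤ b, x ≥ 0  →  Dual min bᵀy s.t. Aᵀy ≥ c, y ≥ 0.

Minimize: z = 47y1 + 55y2 + 30y3 + 57y4 + 36y5

Subject to:
  5y1 + 3y2 + 2y3 + 3y4 + 5y5 ≥ 7
  2y1 + 5y2 + 3y3 + 5y4 + y5 ≥ 4
  y1, y2, y3, y4, y5 ≥ 0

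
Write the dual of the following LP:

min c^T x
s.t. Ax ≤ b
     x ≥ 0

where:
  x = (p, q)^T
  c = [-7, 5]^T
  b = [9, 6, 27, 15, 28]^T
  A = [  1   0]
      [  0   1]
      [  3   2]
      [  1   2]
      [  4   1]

Primal min cᵀx s.t. Ax ≤ b, x ≥ 0  →  Dual max −bᵀy s.t. Aᵀy ≥ −c, y ≥ 0.

Maximize: z = -9y1 - 6y2 - 27y3 - 15y4 - 28y5

Subject to:
  y1 + 3y3 + y4 + 4y5 ≥ 7
  y2 + 2y3 + 2y4 + y5 ≥ -5
  y1, y2, y3, y4, y5 ≥ 0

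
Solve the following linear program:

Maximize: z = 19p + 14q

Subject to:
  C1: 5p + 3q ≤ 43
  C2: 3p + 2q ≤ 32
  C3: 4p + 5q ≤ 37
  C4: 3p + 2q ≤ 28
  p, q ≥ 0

Evaluate the objective at each vertex of the feasible region:
  z(0, 0) = 0
  z(8.6, 0) = 163.4
  z(8, 1) = 166  ←
  z(0, 7.4) = 103.6
The maximum is at p = 8, q = 1.

p = 8, q = 1, z = 166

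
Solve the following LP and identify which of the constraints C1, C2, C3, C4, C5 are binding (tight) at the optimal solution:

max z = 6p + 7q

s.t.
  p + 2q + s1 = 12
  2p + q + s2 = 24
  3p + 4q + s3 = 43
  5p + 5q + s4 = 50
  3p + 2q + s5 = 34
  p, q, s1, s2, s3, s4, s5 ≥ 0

At p = 8, q = 2, compute slack b - a·x for each constraint:
  C1: 12 − 12 = 0  (binding)
  C2: 24 − 18 = 6  (slack)
  C3: 43 − 32 = 11  (slack)
  C4: 50 − 50 = 0  (binding)
  C5: 34 − 28 = 6  (slack)

Optimal: p = 8, q = 2
Binding: C1, C4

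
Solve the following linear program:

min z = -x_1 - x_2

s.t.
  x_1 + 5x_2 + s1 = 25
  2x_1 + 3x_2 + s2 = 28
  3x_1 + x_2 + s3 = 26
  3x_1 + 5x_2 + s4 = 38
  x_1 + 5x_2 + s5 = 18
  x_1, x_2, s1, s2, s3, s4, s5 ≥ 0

Evaluate the objective at each vertex of the feasible region:
  z(0, 0) = 0
  z(8.667, 0) = -8.667
  z(8, 2) = -10  ←
  z(0, 3.6) = -3.6
The minimum is at x_1 = 8, x_2 = 2.

x_1 = 8, x_2 = 2, z = -10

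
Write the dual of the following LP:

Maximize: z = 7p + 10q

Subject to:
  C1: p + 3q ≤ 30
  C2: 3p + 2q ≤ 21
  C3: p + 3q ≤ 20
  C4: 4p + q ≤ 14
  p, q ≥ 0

Primal max cᵀx s.t. Ax ≤ b, x ≥ 0  →  Dual min bᵀy s.t. Aᵀy ≥ c, y ≥ 0.

Minimize: z = 30y1 + 21y2 + 20y3 + 14y4

Subject to:
  y1 + 3y2 + y3 + 4y4 ≥ 7
  3y1 + 2y2 + 3y3 + y4 ≥ 10
  y1, y2, y3, y4 ≥ 0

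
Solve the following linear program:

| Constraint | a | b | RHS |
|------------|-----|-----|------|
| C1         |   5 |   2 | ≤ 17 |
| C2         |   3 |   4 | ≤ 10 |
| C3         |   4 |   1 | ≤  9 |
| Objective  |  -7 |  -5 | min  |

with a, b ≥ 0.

Evaluate the objective at each vertex of the feasible region:
  z(0, 0) = 0
  z(2.25, 0) = -15.75
  z(2, 1) = -19  ←
  z(0, 2.5) = -12.5
The minimum is at a = 2, b = 1.

a = 2, b = 1, z = -19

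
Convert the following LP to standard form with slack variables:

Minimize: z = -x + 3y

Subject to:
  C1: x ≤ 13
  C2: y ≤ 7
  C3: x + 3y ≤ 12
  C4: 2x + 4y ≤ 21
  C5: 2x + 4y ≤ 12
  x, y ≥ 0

min z = -x + 3y

s.t.
  x + s1 = 13
  y + s2 = 7
  x + 3y + s3 = 12
  2x + 4y + s4 = 21
  2x + 4y + s5 = 12
  x, y, s1, s2, s3, s4, s5 ≥ 0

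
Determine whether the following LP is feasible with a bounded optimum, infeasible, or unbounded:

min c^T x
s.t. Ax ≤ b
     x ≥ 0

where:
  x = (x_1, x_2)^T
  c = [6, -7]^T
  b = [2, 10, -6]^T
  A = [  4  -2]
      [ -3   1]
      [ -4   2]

Infeasible (no feasible solution exists)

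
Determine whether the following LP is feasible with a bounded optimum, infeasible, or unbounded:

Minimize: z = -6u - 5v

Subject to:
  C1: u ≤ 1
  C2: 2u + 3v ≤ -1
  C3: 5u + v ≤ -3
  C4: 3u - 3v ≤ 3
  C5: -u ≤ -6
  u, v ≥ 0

Infeasible (no feasible solution exists)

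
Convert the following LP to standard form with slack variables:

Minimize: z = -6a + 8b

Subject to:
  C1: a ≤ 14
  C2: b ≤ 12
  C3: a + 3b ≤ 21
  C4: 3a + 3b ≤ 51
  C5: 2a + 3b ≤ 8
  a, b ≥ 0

min z = -6a + 8b

s.t.
  a + s1 = 14
  b + s2 = 12
  a + 3b + s3 = 21
  3a + 3b + s4 = 51
  2a + 3b + s5 = 8
  a, b, s1, s2, s3, s4, s5 ≥ 0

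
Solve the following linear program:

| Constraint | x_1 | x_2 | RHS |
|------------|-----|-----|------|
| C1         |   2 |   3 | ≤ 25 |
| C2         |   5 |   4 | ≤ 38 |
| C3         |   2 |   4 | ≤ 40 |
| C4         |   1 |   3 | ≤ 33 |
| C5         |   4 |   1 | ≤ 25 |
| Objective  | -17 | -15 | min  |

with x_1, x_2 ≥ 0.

Evaluate the objective at each vertex of the feasible region:
  z(0, 0) = 0
  z(6.25, 0) = -106.2
  z(5.636, 2.455) = -132.6
  z(2, 7) = -139  ←
  z(0, 8.333) = -125
The minimum is at x_1 = 2, x_2 = 7.

x_1 = 2, x_2 = 7, z = -139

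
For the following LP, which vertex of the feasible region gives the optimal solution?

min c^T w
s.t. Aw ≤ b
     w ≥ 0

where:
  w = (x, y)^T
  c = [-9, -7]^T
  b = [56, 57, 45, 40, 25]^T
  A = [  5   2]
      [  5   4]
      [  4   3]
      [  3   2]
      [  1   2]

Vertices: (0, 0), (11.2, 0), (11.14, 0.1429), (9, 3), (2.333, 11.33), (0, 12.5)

Evaluate the objective at each vertex of the feasible region:
  z(0, 0) = 0
  z(11.2, 0) = -100.8
  z(11.14, 0.1429) = -101.3
  z(9, 3) = -102  ←
  z(2.333, 11.33) = -100.3
  z(0, 12.5) = -87.5
The minimum is at x = 9, y = 3.

(9, 3)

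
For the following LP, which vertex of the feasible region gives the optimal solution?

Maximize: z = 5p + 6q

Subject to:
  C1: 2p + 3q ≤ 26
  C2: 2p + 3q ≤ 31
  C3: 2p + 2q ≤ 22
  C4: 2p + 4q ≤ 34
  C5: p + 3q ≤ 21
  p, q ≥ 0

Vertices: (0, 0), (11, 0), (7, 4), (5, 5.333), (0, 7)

Evaluate the objective at each vertex of the feasible region:
  z(0, 0) = 0
  z(11, 0) = 55
  z(7, 4) = 59  ←
  z(5, 5.333) = 57
  z(0, 7) = 42
The maximum is at p = 7, q = 4.

(7, 4)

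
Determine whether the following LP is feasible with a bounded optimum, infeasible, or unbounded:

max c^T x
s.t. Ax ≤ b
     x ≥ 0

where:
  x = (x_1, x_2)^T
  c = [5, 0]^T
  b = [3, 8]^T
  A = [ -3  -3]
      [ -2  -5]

Unbounded (objective can increase without bound)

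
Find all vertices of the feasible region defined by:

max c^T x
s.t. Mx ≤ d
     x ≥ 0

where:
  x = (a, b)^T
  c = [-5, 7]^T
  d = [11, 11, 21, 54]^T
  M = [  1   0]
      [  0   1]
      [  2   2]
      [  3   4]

(0, 0), (10.5, 0), (0, 10.5)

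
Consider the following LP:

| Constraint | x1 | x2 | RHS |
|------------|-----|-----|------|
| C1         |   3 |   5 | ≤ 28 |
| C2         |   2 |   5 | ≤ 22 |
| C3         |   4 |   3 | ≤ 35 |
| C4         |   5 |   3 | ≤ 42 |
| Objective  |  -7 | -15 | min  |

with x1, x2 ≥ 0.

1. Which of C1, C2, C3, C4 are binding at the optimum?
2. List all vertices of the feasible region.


1. C1, C2
2. (0, 0), (8.4, 0), (7.875, 0.875), (6, 2), (0, 4.4)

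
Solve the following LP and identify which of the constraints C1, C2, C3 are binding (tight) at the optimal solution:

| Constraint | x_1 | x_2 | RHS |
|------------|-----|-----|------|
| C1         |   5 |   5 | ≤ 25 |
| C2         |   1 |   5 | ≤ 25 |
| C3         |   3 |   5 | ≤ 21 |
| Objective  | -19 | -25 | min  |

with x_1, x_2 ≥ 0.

At x_1 = 2, x_2 = 3, compute slack b - a·x for each constraint:
  C1: 25 − 25 = 0  (binding)
  C2: 25 − 17 = 8  (slack)
  C3: 21 − 21 = 0  (binding)

Optimal: x_1 = 2, x_2 = 3
Binding: C1, C3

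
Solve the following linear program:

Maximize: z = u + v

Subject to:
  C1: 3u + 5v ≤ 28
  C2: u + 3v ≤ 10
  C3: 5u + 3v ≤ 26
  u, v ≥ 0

Evaluate the objective at each vertex of the feasible region:
  z(0, 0) = 0
  z(5.2, 0) = 5.2
  z(4, 2) = 6  ←
  z(0, 3.333) = 3.333
The maximum is at u = 4, v = 2.

u = 4, v = 2, z = 6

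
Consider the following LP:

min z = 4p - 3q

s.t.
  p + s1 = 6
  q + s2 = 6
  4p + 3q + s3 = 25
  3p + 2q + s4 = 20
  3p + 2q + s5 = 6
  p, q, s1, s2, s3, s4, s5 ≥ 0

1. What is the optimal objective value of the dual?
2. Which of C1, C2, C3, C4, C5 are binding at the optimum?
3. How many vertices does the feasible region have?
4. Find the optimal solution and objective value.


1. -9
2. C5
3. 3
4. p = 0, q = 3, z = -9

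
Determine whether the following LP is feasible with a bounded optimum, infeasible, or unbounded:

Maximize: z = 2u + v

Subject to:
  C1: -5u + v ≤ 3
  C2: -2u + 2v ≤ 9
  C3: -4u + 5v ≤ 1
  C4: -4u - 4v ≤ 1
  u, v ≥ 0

Unbounded (objective can increase without bound)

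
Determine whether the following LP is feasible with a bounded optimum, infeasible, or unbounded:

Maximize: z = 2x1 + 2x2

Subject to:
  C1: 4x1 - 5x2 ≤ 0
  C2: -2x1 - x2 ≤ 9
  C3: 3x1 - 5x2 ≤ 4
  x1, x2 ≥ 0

Unbounded (objective can increase without bound)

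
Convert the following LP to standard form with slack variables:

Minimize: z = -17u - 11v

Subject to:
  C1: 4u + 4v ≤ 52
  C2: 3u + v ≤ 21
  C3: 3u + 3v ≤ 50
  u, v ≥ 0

min z = -17u - 11v

s.t.
  4u + 4v + s1 = 52
  3u + v + s2 = 21
  3u + 3v + s3 = 50
  u, v, s1, s2, s3 ≥ 0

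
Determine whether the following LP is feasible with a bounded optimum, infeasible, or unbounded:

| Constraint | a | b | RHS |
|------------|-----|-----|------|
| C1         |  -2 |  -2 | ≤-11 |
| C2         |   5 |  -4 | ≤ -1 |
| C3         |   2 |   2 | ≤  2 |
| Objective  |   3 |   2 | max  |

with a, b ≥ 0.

Infeasible (no feasible solution exists)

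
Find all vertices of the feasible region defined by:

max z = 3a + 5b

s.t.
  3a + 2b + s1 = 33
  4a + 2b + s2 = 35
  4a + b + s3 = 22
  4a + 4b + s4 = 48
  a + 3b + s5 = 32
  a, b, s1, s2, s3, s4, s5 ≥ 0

(0, 0), (5.5, 0), (3.333, 8.667), (2, 10), (0, 10.67)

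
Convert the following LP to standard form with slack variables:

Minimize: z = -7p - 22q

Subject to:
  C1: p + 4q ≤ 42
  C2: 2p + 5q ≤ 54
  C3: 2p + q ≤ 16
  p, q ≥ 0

min z = -7p - 22q

s.t.
  p + 4q + s1 = 42
  2p + 5q + s2 = 54
  2p + q + s3 = 16
  p, q, s1, s2, s3 ≥ 0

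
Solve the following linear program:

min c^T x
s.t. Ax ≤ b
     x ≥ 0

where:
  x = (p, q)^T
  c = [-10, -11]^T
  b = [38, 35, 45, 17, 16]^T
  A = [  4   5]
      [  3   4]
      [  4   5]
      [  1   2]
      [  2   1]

Evaluate the objective at each vertex of the feasible region:
  z(0, 0) = 0
  z(8, 0) = -80
  z(7, 2) = -92  ←
  z(0, 7.6) = -83.6
The minimum is at p = 7, q = 2.

p = 7, q = 2, z = -92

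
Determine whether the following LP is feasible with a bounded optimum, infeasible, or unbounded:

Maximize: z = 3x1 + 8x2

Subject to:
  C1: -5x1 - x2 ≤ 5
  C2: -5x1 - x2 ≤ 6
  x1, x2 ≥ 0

Unbounded (objective can increase without bound)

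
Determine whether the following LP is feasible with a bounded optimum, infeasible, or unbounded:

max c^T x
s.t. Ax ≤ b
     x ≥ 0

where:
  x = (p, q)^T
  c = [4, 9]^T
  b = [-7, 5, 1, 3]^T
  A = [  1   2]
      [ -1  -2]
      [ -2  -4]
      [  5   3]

Infeasible (no feasible solution exists)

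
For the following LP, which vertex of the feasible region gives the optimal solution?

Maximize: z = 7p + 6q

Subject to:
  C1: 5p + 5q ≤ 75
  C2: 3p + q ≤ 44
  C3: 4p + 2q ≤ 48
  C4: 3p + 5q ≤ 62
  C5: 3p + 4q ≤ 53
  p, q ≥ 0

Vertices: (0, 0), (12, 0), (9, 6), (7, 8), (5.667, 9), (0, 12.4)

Evaluate the objective at each vertex of the feasible region:
  z(0, 0) = 0
  z(12, 0) = 84
  z(9, 6) = 99  ←
  z(7, 8) = 97
  z(5.667, 9) = 93.67
  z(0, 12.4) = 74.4
The maximum is at p = 9, q = 6.

(9, 6)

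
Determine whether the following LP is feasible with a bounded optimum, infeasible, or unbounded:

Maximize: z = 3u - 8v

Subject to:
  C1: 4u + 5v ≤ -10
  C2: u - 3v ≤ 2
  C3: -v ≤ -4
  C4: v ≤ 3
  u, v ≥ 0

Infeasible (no feasible solution exists)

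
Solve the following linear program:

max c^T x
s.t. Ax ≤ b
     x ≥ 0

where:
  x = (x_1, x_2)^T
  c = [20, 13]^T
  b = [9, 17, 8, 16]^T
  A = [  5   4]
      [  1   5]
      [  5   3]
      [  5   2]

Evaluate the objective at each vertex of the feasible region:
  z(0, 0) = 0
  z(1.6, 0) = 32
  z(1, 1) = 33  ←
  z(0, 2.25) = 29.25
The maximum is at x_1 = 1, x_2 = 1.

x_1 = 1, x_2 = 1, z = 33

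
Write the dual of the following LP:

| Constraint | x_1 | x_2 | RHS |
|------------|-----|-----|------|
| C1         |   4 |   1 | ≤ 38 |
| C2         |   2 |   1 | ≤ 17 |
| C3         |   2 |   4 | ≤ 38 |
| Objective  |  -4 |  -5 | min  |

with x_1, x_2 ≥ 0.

Primal min cᵀx s.t. Ax ≤ b, x ≥ 0  →  Dual max −bᵀy s.t. Aᵀy ≥ −c, y ≥ 0.

Maximize: z = -38y1 - 17y2 - 38y3

Subject to:
  4y1 + 2y2 + 2y3 ≥ 4
  y1 + y2 + 4y3 ≥ 5
  y1, y2, y3 ≥ 0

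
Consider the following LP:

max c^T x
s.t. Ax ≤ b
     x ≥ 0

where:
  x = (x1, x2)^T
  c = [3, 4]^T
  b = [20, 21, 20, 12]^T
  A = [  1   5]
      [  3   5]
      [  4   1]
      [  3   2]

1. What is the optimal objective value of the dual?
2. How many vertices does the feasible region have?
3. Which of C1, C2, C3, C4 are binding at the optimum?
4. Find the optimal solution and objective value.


1. 18
2. 5
3. C2, C4
4. x1 = 2, x2 = 3, z = 18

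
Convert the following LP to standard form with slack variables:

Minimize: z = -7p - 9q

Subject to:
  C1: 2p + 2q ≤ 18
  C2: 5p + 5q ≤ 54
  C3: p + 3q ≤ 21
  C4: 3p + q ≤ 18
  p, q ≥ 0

min z = -7p - 9q

s.t.
  2p + 2q + s1 = 18
  5p + 5q + s2 = 54
  p + 3q + s3 = 21
  3p + q + s4 = 18
  p, q, s1, s2, s3, s4 ≥ 0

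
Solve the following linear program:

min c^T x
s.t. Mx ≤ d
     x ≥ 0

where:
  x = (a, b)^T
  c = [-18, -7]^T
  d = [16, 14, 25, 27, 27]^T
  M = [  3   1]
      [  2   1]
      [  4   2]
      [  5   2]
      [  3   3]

Evaluate the objective at each vertex of the feasible region:
  z(0, 0) = 0
  z(5.333, 0) = -96
  z(5, 1) = -97  ←
  z(3, 6) = -96
  z(0, 9) = -63
The minimum is at a = 5, b = 1.

a = 5, b = 1, z = -97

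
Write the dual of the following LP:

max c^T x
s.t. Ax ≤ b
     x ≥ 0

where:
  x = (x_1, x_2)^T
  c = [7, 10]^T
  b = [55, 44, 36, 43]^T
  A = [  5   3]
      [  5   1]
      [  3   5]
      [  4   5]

Primal max cᵀx s.t. Ax ≤ b, x ≥ 0  →  Dual min bᵀy s.t. Aᵀy ≥ c, y ≥ 0.

Minimize: z = 55y1 + 44y2 + 36y3 + 43y4

Subject to:
  5y1 + 5y2 + 3y3 + 4y4 ≥ 7
  3y1 + y2 + 5y3 + 5y4 ≥ 10
  y1, y2, y3, y4 ≥ 0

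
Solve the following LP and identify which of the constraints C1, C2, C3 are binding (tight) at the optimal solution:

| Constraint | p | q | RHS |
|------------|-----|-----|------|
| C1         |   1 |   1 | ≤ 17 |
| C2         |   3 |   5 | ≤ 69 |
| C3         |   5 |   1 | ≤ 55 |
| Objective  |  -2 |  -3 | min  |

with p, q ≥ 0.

At p = 8, q = 9, compute slack b - a·x for each constraint:
  C1: 17 − 17 = 0  (binding)
  C2: 69 − 69 = 0  (binding)
  C3: 55 − 49 = 6  (slack)

Optimal: p = 8, q = 9
Binding: C1, C2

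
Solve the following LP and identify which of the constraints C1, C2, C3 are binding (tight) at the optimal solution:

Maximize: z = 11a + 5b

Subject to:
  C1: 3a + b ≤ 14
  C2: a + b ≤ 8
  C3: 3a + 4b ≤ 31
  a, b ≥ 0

At a = 3, b = 5, compute slack b - a·x for each constraint:
  C1: 14 − 14 = 0  (binding)
  C2: 8 − 8 = 0  (binding)
  C3: 31 − 29 = 2  (slack)

Optimal: a = 3, b = 5
Binding: C1, C2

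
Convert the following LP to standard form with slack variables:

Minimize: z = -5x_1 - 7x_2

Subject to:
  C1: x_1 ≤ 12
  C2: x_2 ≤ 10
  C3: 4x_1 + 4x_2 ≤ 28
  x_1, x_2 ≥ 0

min z = -5x_1 - 7x_2

s.t.
  x_1 + s1 = 12
  x_2 + s2 = 10
  4x_1 + 4x_2 + s3 = 28
  x_1, x_2, s1, s2, s3 ≥ 0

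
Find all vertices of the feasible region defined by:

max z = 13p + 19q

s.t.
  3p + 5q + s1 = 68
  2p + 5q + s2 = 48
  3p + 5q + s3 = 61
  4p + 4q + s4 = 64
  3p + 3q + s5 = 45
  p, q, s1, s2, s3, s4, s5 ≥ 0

(0, 0), (15, 0), (9, 6), (0, 9.6)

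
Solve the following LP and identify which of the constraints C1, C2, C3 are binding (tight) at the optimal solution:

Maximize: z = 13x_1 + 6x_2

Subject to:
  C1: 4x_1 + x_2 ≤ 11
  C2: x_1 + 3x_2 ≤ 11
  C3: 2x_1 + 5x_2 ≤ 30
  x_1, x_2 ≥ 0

At x_1 = 2, x_2 = 3, compute slack b - a·x for each constraint:
  C1: 11 − 11 = 0  (binding)
  C2: 11 − 11 = 0  (binding)
  C3: 30 − 19 = 11  (slack)

Optimal: x_1 = 2, x_2 = 3
Binding: C1, C2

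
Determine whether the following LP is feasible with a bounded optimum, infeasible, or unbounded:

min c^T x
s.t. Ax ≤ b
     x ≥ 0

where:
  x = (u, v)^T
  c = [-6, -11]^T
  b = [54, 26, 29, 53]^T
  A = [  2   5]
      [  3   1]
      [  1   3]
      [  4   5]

Feasible with a bounded optimal solution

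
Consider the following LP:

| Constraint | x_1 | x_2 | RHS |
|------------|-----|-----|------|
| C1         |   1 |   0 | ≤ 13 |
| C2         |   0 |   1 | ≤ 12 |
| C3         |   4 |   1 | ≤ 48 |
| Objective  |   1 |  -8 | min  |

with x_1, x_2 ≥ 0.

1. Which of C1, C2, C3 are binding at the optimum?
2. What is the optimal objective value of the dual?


1. C2
2. -96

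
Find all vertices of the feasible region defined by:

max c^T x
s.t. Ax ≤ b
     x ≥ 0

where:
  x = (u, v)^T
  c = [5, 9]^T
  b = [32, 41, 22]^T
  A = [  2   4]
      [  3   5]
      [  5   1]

(0, 0), (4.4, 0), (3.136, 6.318), (2, 7), (0, 8)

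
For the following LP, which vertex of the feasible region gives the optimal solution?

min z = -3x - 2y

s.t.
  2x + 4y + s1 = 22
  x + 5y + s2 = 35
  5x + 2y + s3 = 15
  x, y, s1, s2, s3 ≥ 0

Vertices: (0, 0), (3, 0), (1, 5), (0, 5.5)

Evaluate the objective at each vertex of the feasible region:
  z(0, 0) = 0
  z(3, 0) = -9
  z(1, 5) = -13  ←
  z(0, 5.5) = -11
The minimum is at x = 1, y = 5.

(1, 5)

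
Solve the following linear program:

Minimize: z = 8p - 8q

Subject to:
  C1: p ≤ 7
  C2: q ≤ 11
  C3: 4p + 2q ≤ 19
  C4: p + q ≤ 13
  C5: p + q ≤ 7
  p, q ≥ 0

Evaluate the objective at each vertex of the feasible region:
  z(0, 0) = 0
  z(4.75, 0) = 38
  z(2.5, 4.5) = -16
  z(0, 7) = -56  ←
The minimum is at p = 0, q = 7.

p = 0, q = 7, z = -56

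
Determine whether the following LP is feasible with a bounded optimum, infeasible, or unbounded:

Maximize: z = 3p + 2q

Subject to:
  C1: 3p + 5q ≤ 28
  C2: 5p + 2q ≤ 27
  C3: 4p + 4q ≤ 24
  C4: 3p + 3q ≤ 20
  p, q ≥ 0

Feasible with a bounded optimal solution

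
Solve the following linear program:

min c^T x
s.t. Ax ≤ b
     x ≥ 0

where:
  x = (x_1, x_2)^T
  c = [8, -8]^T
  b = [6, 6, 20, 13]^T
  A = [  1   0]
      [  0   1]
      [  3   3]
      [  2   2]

Evaluate the objective at each vertex of the feasible region:
  z(0, 0) = 0
  z(6, 0) = 48
  z(6, 0.5) = 44
  z(0.5, 6) = -44
  z(0, 6) = -48  ←
The minimum is at x_1 = 0, x_2 = 6.

x_1 = 0, x_2 = 6, z = -48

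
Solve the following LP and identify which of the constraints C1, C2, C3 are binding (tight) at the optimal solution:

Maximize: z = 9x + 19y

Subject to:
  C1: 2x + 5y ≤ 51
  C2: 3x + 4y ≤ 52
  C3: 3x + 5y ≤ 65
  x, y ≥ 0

At x = 8, y = 7, compute slack b - a·x for each constraint:
  C1: 51 − 51 = 0  (binding)
  C2: 52 − 52 = 0  (binding)
  C3: 65 − 59 = 6  (slack)

Optimal: x = 8, y = 7
Binding: C1, C2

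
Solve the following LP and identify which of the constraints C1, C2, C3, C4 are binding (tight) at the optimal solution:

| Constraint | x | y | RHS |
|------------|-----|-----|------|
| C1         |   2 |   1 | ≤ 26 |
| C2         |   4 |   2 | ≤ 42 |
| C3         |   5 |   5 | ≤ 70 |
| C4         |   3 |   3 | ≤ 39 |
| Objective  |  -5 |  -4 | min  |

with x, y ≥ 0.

At x = 8, y = 5, compute slack b - a·x for each constraint:
  C1: 26 − 21 = 5  (slack)
  C2: 42 − 42 = 0  (binding)
  C3: 70 − 65 = 5  (slack)
  C4: 39 − 39 = 0  (binding)

Optimal: x = 8, y = 5
Binding: C2, C4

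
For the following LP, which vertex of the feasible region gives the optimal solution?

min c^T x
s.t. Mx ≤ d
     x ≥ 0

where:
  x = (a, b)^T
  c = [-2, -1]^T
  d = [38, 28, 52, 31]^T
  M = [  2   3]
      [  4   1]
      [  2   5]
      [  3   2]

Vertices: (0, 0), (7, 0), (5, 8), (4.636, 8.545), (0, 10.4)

Evaluate the objective at each vertex of the feasible region:
  z(0, 0) = 0
  z(7, 0) = -14
  z(5, 8) = -18  ←
  z(4.636, 8.545) = -17.82
  z(0, 10.4) = -10.4
The minimum is at a = 5, b = 8.

(5, 8)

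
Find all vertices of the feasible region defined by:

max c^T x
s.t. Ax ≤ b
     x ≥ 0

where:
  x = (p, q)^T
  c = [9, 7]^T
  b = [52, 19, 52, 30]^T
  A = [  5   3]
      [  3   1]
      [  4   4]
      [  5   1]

(0, 0), (6, 0), (5.5, 2.5), (3, 10), (0, 13)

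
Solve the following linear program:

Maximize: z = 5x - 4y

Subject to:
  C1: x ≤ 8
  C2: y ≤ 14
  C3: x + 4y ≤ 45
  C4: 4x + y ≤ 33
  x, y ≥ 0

Evaluate the objective at each vertex of the feasible region:
  z(0, 0) = 0
  z(8, 0) = 40  ←
  z(8, 1) = 36
  z(5.8, 9.8) = -10.2
  z(0, 11.25) = -45
The maximum is at x = 8, y = 0.

x = 8, y = 0, z = 40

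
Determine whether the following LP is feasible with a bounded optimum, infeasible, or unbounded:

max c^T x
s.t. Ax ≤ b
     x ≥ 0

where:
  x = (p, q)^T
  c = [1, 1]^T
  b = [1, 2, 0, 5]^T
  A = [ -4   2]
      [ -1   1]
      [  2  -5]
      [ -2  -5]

Unbounded (objective can increase without bound)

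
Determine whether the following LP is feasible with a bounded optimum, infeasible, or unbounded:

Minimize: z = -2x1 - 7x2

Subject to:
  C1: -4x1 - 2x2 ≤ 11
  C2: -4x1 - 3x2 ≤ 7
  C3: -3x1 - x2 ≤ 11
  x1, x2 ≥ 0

Unbounded (objective can decrease without bound)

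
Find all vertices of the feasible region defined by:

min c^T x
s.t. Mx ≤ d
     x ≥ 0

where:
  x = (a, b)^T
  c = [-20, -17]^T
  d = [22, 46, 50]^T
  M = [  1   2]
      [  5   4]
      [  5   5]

(0, 0), (9.2, 0), (6, 4), (0, 10)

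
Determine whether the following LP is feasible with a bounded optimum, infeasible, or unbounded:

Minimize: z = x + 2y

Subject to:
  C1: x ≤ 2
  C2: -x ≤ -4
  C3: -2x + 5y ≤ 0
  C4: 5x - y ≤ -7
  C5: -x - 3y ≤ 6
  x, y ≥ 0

Infeasible (no feasible solution exists)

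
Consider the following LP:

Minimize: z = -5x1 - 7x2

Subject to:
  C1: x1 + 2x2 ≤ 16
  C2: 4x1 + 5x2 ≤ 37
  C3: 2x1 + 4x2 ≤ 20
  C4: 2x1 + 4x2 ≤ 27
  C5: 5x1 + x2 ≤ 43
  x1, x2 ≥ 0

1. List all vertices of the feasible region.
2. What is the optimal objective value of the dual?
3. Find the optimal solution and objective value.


1. (0, 0), (8.6, 0), (8.476, 0.619), (8, 1), (0, 5)
2. -47
3. x1 = 8, x2 = 1, z = -47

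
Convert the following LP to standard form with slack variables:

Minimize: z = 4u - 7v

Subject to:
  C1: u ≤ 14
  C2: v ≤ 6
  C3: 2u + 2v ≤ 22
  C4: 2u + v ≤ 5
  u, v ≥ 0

min z = 4u - 7v

s.t.
  u + s1 = 14
  v + s2 = 6
  2u + 2v + s3 = 22
  2u + v + s4 = 5
  u, v, s1, s2, s3, s4 ≥ 0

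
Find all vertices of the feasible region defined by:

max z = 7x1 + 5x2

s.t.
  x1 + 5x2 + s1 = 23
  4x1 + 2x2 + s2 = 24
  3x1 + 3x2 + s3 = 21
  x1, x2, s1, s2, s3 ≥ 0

(0, 0), (6, 0), (5, 2), (3, 4), (0, 4.6)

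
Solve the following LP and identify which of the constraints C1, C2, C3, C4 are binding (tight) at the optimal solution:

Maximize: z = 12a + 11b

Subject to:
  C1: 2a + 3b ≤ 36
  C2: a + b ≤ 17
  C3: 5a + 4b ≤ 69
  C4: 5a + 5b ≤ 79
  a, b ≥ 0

At a = 9, b = 6, compute slack b - a·x for each constraint:
  C1: 36 − 36 = 0  (binding)
  C2: 17 − 15 = 2  (slack)
  C3: 69 − 69 = 0  (binding)
  C4: 79 − 75 = 4  (slack)

Optimal: a = 9, b = 6
Binding: C1, C3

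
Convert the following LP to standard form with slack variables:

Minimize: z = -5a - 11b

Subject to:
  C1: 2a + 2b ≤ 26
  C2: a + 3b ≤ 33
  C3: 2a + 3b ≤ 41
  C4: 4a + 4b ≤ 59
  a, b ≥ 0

min z = -5a - 11b

s.t.
  2a + 2b + s1 = 26
  a + 3b + s2 = 33
  2a + 3b + s3 = 41
  4a + 4b + s4 = 59
  a, b, s1, s2, s3, s4 ≥ 0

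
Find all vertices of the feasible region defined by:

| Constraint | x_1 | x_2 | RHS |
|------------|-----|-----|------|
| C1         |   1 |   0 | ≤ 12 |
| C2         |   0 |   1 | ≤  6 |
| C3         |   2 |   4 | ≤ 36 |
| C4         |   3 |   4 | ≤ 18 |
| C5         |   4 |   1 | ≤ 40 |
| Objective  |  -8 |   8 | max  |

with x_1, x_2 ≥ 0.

(0, 0), (6, 0), (0, 4.5)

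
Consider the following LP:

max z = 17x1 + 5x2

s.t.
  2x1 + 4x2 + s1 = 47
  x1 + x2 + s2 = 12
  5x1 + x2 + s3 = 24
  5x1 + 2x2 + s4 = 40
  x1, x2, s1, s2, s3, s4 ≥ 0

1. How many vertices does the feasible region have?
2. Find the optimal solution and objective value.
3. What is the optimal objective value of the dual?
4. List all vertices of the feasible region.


1. 5
2. x1 = 3, x2 = 9, z = 96
3. 96
4. (0, 0), (4.8, 0), (3, 9), (0.5, 11.5), (0, 11.75)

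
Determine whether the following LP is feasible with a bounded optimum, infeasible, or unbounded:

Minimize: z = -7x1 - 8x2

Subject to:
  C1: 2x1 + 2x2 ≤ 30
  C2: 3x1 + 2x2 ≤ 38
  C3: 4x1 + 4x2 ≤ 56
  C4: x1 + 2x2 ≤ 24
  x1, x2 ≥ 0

Feasible with a bounded optimal solution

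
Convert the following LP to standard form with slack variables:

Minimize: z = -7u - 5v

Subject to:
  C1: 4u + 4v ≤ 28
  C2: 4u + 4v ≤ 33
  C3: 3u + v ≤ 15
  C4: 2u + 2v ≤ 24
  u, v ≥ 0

min z = -7u - 5v

s.t.
  4u + 4v + s1 = 28
  4u + 4v + s2 = 33
  3u + v + s3 = 15
  2u + 2v + s4 = 24
  u, v, s1, s2, s3, s4 ≥ 0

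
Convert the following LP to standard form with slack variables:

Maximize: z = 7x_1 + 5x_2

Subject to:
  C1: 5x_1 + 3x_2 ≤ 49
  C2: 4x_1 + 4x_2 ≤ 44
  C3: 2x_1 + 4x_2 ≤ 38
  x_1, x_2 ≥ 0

max z = 7x_1 + 5x_2

s.t.
  5x_1 + 3x_2 + s1 = 49
  4x_1 + 4x_2 + s2 = 44
  2x_1 + 4x_2 + s3 = 38
  x_1, x_2, s1, s2, s3 ≥ 0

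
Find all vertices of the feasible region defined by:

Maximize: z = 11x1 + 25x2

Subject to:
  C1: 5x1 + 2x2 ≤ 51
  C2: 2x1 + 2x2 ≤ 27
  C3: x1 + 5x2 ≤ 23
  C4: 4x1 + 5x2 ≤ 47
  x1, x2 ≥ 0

(0, 0), (10.2, 0), (9.471, 1.824), (8, 3), (0, 4.6)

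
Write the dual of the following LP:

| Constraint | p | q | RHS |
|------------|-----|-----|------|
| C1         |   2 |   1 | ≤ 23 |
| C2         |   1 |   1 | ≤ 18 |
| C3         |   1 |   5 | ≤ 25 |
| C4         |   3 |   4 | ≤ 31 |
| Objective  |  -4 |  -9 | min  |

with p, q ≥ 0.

Primal min cᵀx s.t. Ax ≤ b, x ≥ 0  →  Dual max −bᵀy s.t. Aᵀy ≥ −c, y ≥ 0.

Maximize: z = -23y1 - 18y2 - 25y3 - 31y4

Subject to:
  2y1 + y2 + y3 + 3y4 ≥ 4
  y1 + y2 + 5y3 + 4y4 ≥ 9
  y1, y2, y3, y4 ≥ 0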